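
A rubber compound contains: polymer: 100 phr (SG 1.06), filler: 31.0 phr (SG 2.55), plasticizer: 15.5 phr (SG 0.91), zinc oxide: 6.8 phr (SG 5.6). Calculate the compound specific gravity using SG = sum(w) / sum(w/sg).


Sum of weights = 153.3
Volume contributions:
  polymer: 100/1.06 = 94.3396
  filler: 31.0/2.55 = 12.1569
  plasticizer: 15.5/0.91 = 17.0330
  zinc oxide: 6.8/5.6 = 1.2143
Sum of volumes = 124.7437
SG = 153.3 / 124.7437 = 1.229

SG = 1.229


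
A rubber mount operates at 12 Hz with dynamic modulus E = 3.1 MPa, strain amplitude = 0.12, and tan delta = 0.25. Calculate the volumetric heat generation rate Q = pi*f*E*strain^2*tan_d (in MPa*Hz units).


Q = pi * f * E * strain^2 * tan_d
= pi * 12 * 3.1 * 0.12^2 * 0.25
= pi * 12 * 3.1 * 0.0144 * 0.25
= 0.4207

Q = 0.4207


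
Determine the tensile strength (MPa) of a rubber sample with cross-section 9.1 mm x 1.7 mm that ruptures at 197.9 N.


Area = width * thickness = 9.1 * 1.7 = 15.47 mm^2
TS = force / area = 197.9 / 15.47 = 12.79 MPa

12.79 MPa


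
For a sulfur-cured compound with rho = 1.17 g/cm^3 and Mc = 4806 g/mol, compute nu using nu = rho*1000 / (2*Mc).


nu = rho * 1000 / (2 * Mc)
nu = 1.17 * 1000 / (2 * 4806)
nu = 1170.0 / 9612
nu = 0.1217 mol/L

0.1217 mol/L


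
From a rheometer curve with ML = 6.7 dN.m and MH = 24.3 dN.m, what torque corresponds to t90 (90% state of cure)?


M90 = ML + 0.9 * (MH - ML)
M90 = 6.7 + 0.9 * (24.3 - 6.7)
M90 = 6.7 + 0.9 * 17.6
M90 = 22.54 dN.m

22.54 dN.m


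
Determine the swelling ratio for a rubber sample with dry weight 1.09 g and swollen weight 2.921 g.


Q = W_swollen / W_dry
Q = 2.921 / 1.09
Q = 2.68

Q = 2.68


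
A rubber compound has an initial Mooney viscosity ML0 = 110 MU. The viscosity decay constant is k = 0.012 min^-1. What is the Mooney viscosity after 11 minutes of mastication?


ML = ML0 * exp(-k * t)
ML = 110 * exp(-0.012 * 11)
ML = 110 * 0.8763
ML = 96.4 MU

96.4 MU


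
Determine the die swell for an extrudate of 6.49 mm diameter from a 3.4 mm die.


Die swell ratio = D_extrudate / D_die
= 6.49 / 3.4
= 1.909

Die swell = 1.909


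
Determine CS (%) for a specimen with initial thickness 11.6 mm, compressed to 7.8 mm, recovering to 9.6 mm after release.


CS = (t0 - recovered) / (t0 - ts) * 100
= (11.6 - 9.6) / (11.6 - 7.8) * 100
= 2.0 / 3.8 * 100
= 52.6%

52.6%


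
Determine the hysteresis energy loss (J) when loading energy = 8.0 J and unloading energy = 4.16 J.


Hysteresis loss = loading - unloading
= 8.0 - 4.16
= 3.84 J

3.84 J


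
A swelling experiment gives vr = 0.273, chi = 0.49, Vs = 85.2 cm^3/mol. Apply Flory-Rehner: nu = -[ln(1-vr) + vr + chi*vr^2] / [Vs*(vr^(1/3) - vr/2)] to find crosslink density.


ln(1 - vr) = ln(1 - 0.273) = -0.3188
Numerator = -((-0.3188) + 0.273 + 0.49 * 0.273^2) = 0.0093
Denominator = 85.2 * (0.273^(1/3) - 0.273/2) = 43.6408
nu = 0.0093 / 43.6408 = 2.1332e-04 mol/cm^3

2.1332e-04 mol/cm^3


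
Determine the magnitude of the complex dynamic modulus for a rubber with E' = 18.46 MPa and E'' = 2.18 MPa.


|E*| = sqrt(E'^2 + E''^2)
= sqrt(18.46^2 + 2.18^2)
= sqrt(340.7716 + 4.7524)
= 18.588 MPa

18.588 MPa


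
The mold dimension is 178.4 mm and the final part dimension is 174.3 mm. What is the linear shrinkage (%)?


Shrinkage = (mold - part) / mold * 100
= (178.4 - 174.3) / 178.4 * 100
= 4.1 / 178.4 * 100
= 2.3%

2.3%


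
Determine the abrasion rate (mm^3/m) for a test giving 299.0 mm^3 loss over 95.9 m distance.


Rate = volume_loss / distance
= 299.0 / 95.9
= 3.118 mm^3/m

3.118 mm^3/m


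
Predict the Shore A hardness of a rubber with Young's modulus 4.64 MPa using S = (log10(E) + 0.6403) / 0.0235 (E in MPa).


log10(E) = 0.0235*S - 0.6403  =>  S = (log10(E) + 0.6403) / 0.0235
log10(4.64) = 0.666518
S = (0.666518 + 0.6403) / 0.0235 = 1.306818 / 0.0235
S = 55.6

Shore A = 55.6


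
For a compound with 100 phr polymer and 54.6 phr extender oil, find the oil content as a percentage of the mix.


Oil % = oil / (100 + oil) * 100
= 54.6 / (100 + 54.6) * 100
= 54.6 / 154.6 * 100
= 35.32%

35.32%


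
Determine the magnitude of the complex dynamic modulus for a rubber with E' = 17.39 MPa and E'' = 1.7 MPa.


|E*| = sqrt(E'^2 + E''^2)
= sqrt(17.39^2 + 1.7^2)
= sqrt(302.4121 + 2.8900)
= 17.473 MPa

17.473 MPa


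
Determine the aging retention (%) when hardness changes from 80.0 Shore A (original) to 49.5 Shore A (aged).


Retention = aged / original * 100
= 49.5 / 80.0 * 100
= 61.9%

61.9%


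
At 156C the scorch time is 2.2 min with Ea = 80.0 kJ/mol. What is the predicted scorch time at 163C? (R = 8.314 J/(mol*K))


Convert temperatures: T1 = 156 + 273.15 = 429.15 K, T2 = 163 + 273.15 = 436.15 K
ts2_new = 2.2 * exp(80000 / 8.314 * (1/436.15 - 1/429.15))
1/T2 - 1/T1 = -3.7398e-05
ts2_new = 1.54 min

1.54 min


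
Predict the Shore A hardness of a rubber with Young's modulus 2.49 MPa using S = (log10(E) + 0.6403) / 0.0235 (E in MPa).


log10(E) = 0.0235*S - 0.6403  =>  S = (log10(E) + 0.6403) / 0.0235
log10(2.49) = 0.396199
S = (0.396199 + 0.6403) / 0.0235 = 1.036499 / 0.0235
S = 44.1

Shore A = 44.1


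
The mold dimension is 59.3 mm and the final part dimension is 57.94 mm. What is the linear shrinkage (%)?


Shrinkage = (mold - part) / mold * 100
= (59.3 - 57.94) / 59.3 * 100
= 1.36 / 59.3 * 100
= 2.29%

2.29%


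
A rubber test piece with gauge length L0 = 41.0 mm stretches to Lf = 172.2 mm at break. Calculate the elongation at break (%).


Elongation = (Lf - L0) / L0 * 100
= (172.2 - 41.0) / 41.0 * 100
= 131.2 / 41.0 * 100
= 320.0%

320.0%


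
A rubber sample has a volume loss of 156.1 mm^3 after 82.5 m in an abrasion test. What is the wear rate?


Rate = volume_loss / distance
= 156.1 / 82.5
= 1.892 mm^3/m

1.892 mm^3/m


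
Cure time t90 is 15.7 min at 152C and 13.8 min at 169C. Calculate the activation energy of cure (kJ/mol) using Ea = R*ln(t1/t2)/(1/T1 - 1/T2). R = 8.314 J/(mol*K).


T1 = 425.15 K, T2 = 442.15 K
1/T1 - 1/T2 = 9.0435e-05
ln(t1/t2) = ln(15.7/13.8) = 0.1290
Ea = 8.314 * 0.1290 / 9.0435e-05 = 11858.6730 J/mol
Ea = 11.86 kJ/mol

11.86 kJ/mol


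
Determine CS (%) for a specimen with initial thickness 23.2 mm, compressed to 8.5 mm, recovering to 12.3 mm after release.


CS = (t0 - recovered) / (t0 - ts) * 100
= (23.2 - 12.3) / (23.2 - 8.5) * 100
= 10.9 / 14.7 * 100
= 74.1%

74.1%


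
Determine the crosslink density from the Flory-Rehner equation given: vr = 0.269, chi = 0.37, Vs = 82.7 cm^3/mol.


ln(1 - vr) = ln(1 - 0.269) = -0.3133
Numerator = -((-0.3133) + 0.269 + 0.37 * 0.269^2) = 0.0176
Denominator = 82.7 * (0.269^(1/3) - 0.269/2) = 42.2623
nu = 0.0176 / 42.2623 = 4.1570e-04 mol/cm^3

4.1570e-04 mol/cm^3


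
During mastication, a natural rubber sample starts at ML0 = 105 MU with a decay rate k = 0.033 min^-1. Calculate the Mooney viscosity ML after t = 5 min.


ML = ML0 * exp(-k * t)
ML = 105 * exp(-0.033 * 5)
ML = 105 * 0.8479
ML = 89.03 MU

89.03 MU


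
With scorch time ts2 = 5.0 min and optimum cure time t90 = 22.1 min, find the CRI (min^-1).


CRI = 100 / (t90 - ts2)
= 100 / (22.1 - 5.0)
= 100 / 17.1
= 5.85 min^-1

5.85 min^-1


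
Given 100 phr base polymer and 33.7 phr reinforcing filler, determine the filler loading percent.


Filler % = filler / (rubber + filler) * 100
= 33.7 / (100 + 33.7) * 100
= 33.7 / 133.7 * 100
= 25.21%

25.21%


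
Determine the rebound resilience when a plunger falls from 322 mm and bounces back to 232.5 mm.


Resilience = h_rebound / h_drop * 100
= 232.5 / 322 * 100
= 72.2%

72.2%


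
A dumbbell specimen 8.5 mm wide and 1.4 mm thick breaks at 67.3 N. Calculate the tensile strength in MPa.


Area = width * thickness = 8.5 * 1.4 = 11.9 mm^2
TS = force / area = 67.3 / 11.9 = 5.66 MPa

5.66 MPa


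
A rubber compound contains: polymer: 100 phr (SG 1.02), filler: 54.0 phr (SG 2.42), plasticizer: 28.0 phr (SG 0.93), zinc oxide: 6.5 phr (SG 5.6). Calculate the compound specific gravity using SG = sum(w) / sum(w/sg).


Sum of weights = 188.5
Volume contributions:
  polymer: 100/1.02 = 98.0392
  filler: 54.0/2.42 = 22.3140
  plasticizer: 28.0/0.93 = 30.1075
  zinc oxide: 6.5/5.6 = 1.1607
Sum of volumes = 151.6215
SG = 188.5 / 151.6215 = 1.243

SG = 1.243


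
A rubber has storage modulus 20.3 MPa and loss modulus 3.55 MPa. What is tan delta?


tan delta = E'' / E'
= 3.55 / 20.3
= 0.1749

tan delta = 0.1749


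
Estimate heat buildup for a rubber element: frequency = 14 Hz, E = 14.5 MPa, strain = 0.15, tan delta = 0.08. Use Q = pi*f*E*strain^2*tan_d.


Q = pi * f * E * strain^2 * tan_d
= pi * 14 * 14.5 * 0.15^2 * 0.08
= pi * 14 * 14.5 * 0.0225 * 0.08
= 1.1479

Q = 1.1479


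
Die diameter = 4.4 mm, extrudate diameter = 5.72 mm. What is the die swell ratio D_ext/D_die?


Die swell ratio = D_extrudate / D_die
= 5.72 / 4.4
= 1.3

Die swell = 1.3


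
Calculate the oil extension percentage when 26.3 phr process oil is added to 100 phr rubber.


Oil % = oil / (100 + oil) * 100
= 26.3 / (100 + 26.3) * 100
= 26.3 / 126.3 * 100
= 20.82%

20.82%


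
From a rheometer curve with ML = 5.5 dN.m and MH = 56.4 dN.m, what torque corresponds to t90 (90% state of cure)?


M90 = ML + 0.9 * (MH - ML)
M90 = 5.5 + 0.9 * (56.4 - 5.5)
M90 = 5.5 + 0.9 * 50.9
M90 = 51.31 dN.m

51.31 dN.m


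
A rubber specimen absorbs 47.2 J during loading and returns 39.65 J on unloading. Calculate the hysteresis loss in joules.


Hysteresis loss = loading - unloading
= 47.2 - 39.65
= 7.55 J

7.55 J


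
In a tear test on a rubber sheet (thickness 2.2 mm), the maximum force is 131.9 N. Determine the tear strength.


Tear strength = force / thickness
= 131.9 / 2.2
= 59.95 N/mm

59.95 N/mm


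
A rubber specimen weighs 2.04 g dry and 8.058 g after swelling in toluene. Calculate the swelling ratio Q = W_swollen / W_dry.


Q = W_swollen / W_dry
Q = 8.058 / 2.04
Q = 3.95

Q = 3.95


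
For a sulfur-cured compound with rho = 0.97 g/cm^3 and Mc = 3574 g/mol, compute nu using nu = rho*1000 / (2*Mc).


nu = rho * 1000 / (2 * Mc)
nu = 0.97 * 1000 / (2 * 3574)
nu = 970.0 / 7148
nu = 0.1357 mol/L

0.1357 mol/L


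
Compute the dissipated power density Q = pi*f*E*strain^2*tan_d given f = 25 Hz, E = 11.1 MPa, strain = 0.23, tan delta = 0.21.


Q = pi * f * E * strain^2 * tan_d
= pi * 25 * 11.1 * 0.23^2 * 0.21
= pi * 25 * 11.1 * 0.0529 * 0.21
= 9.6847

Q = 9.6847


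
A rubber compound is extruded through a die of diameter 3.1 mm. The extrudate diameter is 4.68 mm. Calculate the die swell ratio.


Die swell ratio = D_extrudate / D_die
= 4.68 / 3.1
= 1.51

Die swell = 1.51


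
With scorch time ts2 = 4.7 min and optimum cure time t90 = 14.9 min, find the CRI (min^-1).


CRI = 100 / (t90 - ts2)
= 100 / (14.9 - 4.7)
= 100 / 10.2
= 9.8 min^-1

9.8 min^-1


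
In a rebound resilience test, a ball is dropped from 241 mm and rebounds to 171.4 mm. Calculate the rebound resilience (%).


Resilience = h_rebound / h_drop * 100
= 171.4 / 241 * 100
= 71.1%

71.1%


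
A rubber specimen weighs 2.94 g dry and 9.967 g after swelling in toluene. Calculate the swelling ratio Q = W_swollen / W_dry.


Q = W_swollen / W_dry
Q = 9.967 / 2.94
Q = 3.39

Q = 3.39


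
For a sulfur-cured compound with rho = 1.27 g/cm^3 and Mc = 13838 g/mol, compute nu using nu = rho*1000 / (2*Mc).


nu = rho * 1000 / (2 * Mc)
nu = 1.27 * 1000 / (2 * 13838)
nu = 1270.0 / 27676
nu = 0.0459 mol/L

0.0459 mol/L


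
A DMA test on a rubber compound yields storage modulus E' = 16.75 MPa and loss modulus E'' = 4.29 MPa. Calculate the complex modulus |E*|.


|E*| = sqrt(E'^2 + E''^2)
= sqrt(16.75^2 + 4.29^2)
= sqrt(280.5625 + 18.4041)
= 17.291 MPa

17.291 MPa


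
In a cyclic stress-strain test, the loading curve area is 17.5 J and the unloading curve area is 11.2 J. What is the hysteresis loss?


Hysteresis loss = loading - unloading
= 17.5 - 11.2
= 6.3 J

6.3 J


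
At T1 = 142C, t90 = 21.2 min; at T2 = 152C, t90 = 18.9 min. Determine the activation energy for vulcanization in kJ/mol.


T1 = 415.15 K, T2 = 425.15 K
1/T1 - 1/T2 = 5.6657e-05
ln(t1/t2) = ln(21.2/18.9) = 0.1148
Ea = 8.314 * 0.1148 / 5.6657e-05 = 16851.8517 J/mol
Ea = 16.85 kJ/mol

16.85 kJ/mol


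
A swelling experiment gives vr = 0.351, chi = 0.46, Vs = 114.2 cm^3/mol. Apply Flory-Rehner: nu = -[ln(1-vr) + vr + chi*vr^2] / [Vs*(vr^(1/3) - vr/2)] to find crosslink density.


ln(1 - vr) = ln(1 - 0.351) = -0.4323
Numerator = -((-0.4323) + 0.351 + 0.46 * 0.351^2) = 0.0247
Denominator = 114.2 * (0.351^(1/3) - 0.351/2) = 60.5146
nu = 0.0247 / 60.5146 = 4.0734e-04 mol/cm^3

4.0734e-04 mol/cm^3


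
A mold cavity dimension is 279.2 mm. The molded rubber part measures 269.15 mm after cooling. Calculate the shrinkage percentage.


Shrinkage = (mold - part) / mold * 100
= (279.2 - 269.15) / 279.2 * 100
= 10.05 / 279.2 * 100
= 3.6%

3.6%


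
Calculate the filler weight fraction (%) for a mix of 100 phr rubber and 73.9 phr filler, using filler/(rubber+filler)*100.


Filler % = filler / (rubber + filler) * 100
= 73.9 / (100 + 73.9) * 100
= 73.9 / 173.9 * 100
= 42.5%

42.5%


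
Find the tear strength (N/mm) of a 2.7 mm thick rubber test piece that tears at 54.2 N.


Tear strength = force / thickness
= 54.2 / 2.7
= 20.07 N/mm

20.07 N/mm


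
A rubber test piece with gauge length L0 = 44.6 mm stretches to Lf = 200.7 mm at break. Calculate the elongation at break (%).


Elongation = (Lf - L0) / L0 * 100
= (200.7 - 44.6) / 44.6 * 100
= 156.1 / 44.6 * 100
= 350.0%

350.0%


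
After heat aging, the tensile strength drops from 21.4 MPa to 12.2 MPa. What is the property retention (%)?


Retention = aged / original * 100
= 12.2 / 21.4 * 100
= 57.0%

57.0%


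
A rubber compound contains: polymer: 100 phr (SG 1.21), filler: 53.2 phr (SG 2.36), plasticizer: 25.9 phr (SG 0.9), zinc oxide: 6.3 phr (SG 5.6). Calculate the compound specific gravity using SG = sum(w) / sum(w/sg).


Sum of weights = 185.4
Volume contributions:
  polymer: 100/1.21 = 82.6446
  filler: 53.2/2.36 = 22.5424
  plasticizer: 25.9/0.9 = 28.7778
  zinc oxide: 6.3/5.6 = 1.1250
Sum of volumes = 135.0898
SG = 185.4 / 135.0898 = 1.372

SG = 1.372


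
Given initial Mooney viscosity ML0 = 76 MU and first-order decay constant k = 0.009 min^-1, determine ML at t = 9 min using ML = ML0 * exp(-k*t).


ML = ML0 * exp(-k * t)
ML = 76 * exp(-0.009 * 9)
ML = 76 * 0.9222
ML = 70.09 MU

70.09 MU


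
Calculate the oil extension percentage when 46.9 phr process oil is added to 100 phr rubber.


Oil % = oil / (100 + oil) * 100
= 46.9 / (100 + 46.9) * 100
= 46.9 / 146.9 * 100
= 31.93%

31.93%


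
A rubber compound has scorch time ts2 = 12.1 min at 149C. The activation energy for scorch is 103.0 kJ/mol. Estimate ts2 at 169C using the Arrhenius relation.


Convert temperatures: T1 = 149 + 273.15 = 422.15 K, T2 = 169 + 273.15 = 442.15 K
ts2_new = 12.1 * exp(103000 / 8.314 * (1/442.15 - 1/422.15))
1/T2 - 1/T1 = -1.0715e-04
ts2_new = 3.21 min

3.21 min


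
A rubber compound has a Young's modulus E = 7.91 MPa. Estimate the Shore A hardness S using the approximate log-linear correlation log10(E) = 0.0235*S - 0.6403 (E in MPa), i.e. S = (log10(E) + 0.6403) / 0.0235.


log10(E) = 0.0235*S - 0.6403  =>  S = (log10(E) + 0.6403) / 0.0235
log10(7.91) = 0.898176
S = (0.898176 + 0.6403) / 0.0235 = 1.538476 / 0.0235
S = 65.5

Shore A = 65.5


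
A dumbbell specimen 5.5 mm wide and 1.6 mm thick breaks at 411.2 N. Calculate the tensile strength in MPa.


Area = width * thickness = 5.5 * 1.6 = 8.8 mm^2
TS = force / area = 411.2 / 8.8 = 46.73 MPa

46.73 MPa


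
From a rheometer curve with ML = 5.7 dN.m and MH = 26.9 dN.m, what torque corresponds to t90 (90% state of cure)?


M90 = ML + 0.9 * (MH - ML)
M90 = 5.7 + 0.9 * (26.9 - 5.7)
M90 = 5.7 + 0.9 * 21.2
M90 = 24.78 dN.m

24.78 dN.m


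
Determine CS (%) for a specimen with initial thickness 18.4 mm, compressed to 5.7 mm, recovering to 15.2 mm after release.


CS = (t0 - recovered) / (t0 - ts) * 100
= (18.4 - 15.2) / (18.4 - 5.7) * 100
= 3.2 / 12.7 * 100
= 25.2%

25.2%


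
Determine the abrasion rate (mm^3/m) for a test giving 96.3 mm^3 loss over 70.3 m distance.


Rate = volume_loss / distance
= 96.3 / 70.3
= 1.37 mm^3/m

1.37 mm^3/m


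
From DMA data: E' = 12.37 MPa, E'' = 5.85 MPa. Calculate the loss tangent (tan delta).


tan delta = E'' / E'
= 5.85 / 12.37
= 0.4729

tan delta = 0.4729


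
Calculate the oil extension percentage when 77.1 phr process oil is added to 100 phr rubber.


Oil % = oil / (100 + oil) * 100
= 77.1 / (100 + 77.1) * 100
= 77.1 / 177.1 * 100
= 43.53%

43.53%


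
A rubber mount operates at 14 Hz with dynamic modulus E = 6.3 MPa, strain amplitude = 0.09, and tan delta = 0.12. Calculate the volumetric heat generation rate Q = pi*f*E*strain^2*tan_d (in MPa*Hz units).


Q = pi * f * E * strain^2 * tan_d
= pi * 14 * 6.3 * 0.09^2 * 0.12
= pi * 14 * 6.3 * 0.0081 * 0.12
= 0.2693

Q = 0.2693


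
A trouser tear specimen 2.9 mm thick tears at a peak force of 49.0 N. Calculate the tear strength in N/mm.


Tear strength = force / thickness
= 49.0 / 2.9
= 16.9 N/mm

16.9 N/mm


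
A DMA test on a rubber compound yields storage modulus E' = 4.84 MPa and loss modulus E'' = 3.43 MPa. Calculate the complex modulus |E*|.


|E*| = sqrt(E'^2 + E''^2)
= sqrt(4.84^2 + 3.43^2)
= sqrt(23.4256 + 11.7649)
= 5.932 MPa

5.932 MPa


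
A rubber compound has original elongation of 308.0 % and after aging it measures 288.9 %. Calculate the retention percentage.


Retention = aged / original * 100
= 288.9 / 308.0 * 100
= 93.8%

93.8%


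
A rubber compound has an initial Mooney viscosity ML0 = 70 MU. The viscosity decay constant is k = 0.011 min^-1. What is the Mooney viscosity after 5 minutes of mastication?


ML = ML0 * exp(-k * t)
ML = 70 * exp(-0.011 * 5)
ML = 70 * 0.9465
ML = 66.25 MU

66.25 MU


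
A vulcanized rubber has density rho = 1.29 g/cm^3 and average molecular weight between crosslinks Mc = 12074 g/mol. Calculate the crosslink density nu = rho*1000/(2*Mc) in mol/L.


nu = rho * 1000 / (2 * Mc)
nu = 1.29 * 1000 / (2 * 12074)
nu = 1290.0 / 24148
nu = 0.0534 mol/L

0.0534 mol/L


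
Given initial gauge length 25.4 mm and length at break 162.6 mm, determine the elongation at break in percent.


Elongation = (Lf - L0) / L0 * 100
= (162.6 - 25.4) / 25.4 * 100
= 137.2 / 25.4 * 100
= 540.2%

540.2%


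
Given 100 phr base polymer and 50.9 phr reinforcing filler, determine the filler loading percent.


Filler % = filler / (rubber + filler) * 100
= 50.9 / (100 + 50.9) * 100
= 50.9 / 150.9 * 100
= 33.73%

33.73%


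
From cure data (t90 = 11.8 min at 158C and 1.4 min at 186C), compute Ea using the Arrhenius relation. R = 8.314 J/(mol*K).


T1 = 431.15 K, T2 = 459.15 K
1/T1 - 1/T2 = 1.4144e-04
ln(t1/t2) = ln(11.8/1.4) = 2.1316
Ea = 8.314 * 2.1316 / 1.4144e-04 = 125298.6064 J/mol
Ea = 125.3 kJ/mol

125.3 kJ/mol


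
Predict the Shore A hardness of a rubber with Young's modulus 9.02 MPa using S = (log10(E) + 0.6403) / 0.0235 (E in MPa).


log10(E) = 0.0235*S - 0.6403  =>  S = (log10(E) + 0.6403) / 0.0235
log10(9.02) = 0.955207
S = (0.955207 + 0.6403) / 0.0235 = 1.595507 / 0.0235
S = 67.9

Shore A = 67.9


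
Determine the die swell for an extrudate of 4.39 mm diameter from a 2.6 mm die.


Die swell ratio = D_extrudate / D_die
= 4.39 / 2.6
= 1.688

Die swell = 1.688


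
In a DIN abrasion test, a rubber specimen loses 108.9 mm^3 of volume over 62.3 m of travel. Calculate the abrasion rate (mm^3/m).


Rate = volume_loss / distance
= 108.9 / 62.3
= 1.748 mm^3/m

1.748 mm^3/m


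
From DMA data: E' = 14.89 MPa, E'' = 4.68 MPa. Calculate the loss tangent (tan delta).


tan delta = E'' / E'
= 4.68 / 14.89
= 0.3143

tan delta = 0.3143


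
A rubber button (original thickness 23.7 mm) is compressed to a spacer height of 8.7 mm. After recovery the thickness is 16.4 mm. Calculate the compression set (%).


CS = (t0 - recovered) / (t0 - ts) * 100
= (23.7 - 16.4) / (23.7 - 8.7) * 100
= 7.3 / 15.0 * 100
= 48.7%

48.7%


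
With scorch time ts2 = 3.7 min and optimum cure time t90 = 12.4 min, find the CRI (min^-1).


CRI = 100 / (t90 - ts2)
= 100 / (12.4 - 3.7)
= 100 / 8.7
= 11.49 min^-1

11.49 min^-1


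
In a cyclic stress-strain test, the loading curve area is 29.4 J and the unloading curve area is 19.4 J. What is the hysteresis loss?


Hysteresis loss = loading - unloading
= 29.4 - 19.4
= 10.0 J

10.0 J


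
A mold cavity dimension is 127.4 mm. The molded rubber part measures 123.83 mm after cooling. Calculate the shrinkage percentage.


Shrinkage = (mold - part) / mold * 100
= (127.4 - 123.83) / 127.4 * 100
= 3.57 / 127.4 * 100
= 2.8%

2.8%


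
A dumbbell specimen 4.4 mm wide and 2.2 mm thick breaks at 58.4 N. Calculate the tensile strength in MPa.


Area = width * thickness = 4.4 * 2.2 = 9.68 mm^2
TS = force / area = 58.4 / 9.68 = 6.03 MPa

6.03 MPa


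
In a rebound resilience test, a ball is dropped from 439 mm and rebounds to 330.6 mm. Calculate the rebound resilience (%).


Resilience = h_rebound / h_drop * 100
= 330.6 / 439 * 100
= 75.3%

75.3%


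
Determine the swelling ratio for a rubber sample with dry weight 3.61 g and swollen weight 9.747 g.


Q = W_swollen / W_dry
Q = 9.747 / 3.61
Q = 2.7

Q = 2.7


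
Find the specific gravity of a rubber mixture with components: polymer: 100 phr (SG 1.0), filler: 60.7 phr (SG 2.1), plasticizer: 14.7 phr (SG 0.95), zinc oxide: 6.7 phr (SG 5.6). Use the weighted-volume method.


Sum of weights = 182.1
Volume contributions:
  polymer: 100/1.0 = 100.0000
  filler: 60.7/2.1 = 28.9048
  plasticizer: 14.7/0.95 = 15.4737
  zinc oxide: 6.7/5.6 = 1.1964
Sum of volumes = 145.5749
SG = 182.1 / 145.5749 = 1.251

SG = 1.251


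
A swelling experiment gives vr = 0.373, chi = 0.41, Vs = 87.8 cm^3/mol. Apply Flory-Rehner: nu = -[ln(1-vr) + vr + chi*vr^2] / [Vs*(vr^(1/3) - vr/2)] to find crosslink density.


ln(1 - vr) = ln(1 - 0.373) = -0.4668
Numerator = -((-0.4668) + 0.373 + 0.41 * 0.373^2) = 0.0368
Denominator = 87.8 * (0.373^(1/3) - 0.373/2) = 46.8273
nu = 0.0368 / 46.8273 = 7.8514e-04 mol/cm^3

7.8514e-04 mol/cm^3


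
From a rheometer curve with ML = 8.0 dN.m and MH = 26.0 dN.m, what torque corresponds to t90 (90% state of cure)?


M90 = ML + 0.9 * (MH - ML)
M90 = 8.0 + 0.9 * (26.0 - 8.0)
M90 = 8.0 + 0.9 * 18.0
M90 = 24.2 dN.m

24.2 dN.m


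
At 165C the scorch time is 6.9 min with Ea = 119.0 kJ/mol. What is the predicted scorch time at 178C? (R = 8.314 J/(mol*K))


Convert temperatures: T1 = 165 + 273.15 = 438.15 K, T2 = 178 + 273.15 = 451.15 K
ts2_new = 6.9 * exp(119000 / 8.314 * (1/451.15 - 1/438.15))
1/T2 - 1/T1 = -6.5766e-05
ts2_new = 2.69 min

2.69 min


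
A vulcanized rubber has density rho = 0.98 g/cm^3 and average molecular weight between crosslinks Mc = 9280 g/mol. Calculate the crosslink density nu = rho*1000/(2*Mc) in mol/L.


nu = rho * 1000 / (2 * Mc)
nu = 0.98 * 1000 / (2 * 9280)
nu = 980.0 / 18560
nu = 0.0528 mol/L

0.0528 mol/L


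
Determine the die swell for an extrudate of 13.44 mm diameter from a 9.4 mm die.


Die swell ratio = D_extrudate / D_die
= 13.44 / 9.4
= 1.43

Die swell = 1.43


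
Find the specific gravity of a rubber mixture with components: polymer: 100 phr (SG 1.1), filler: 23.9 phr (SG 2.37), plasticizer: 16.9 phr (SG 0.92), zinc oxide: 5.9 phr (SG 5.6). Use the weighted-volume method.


Sum of weights = 146.7
Volume contributions:
  polymer: 100/1.1 = 90.9091
  filler: 23.9/2.37 = 10.0844
  plasticizer: 16.9/0.92 = 18.3696
  zinc oxide: 5.9/5.6 = 1.0536
Sum of volumes = 120.4166
SG = 146.7 / 120.4166 = 1.218

SG = 1.218


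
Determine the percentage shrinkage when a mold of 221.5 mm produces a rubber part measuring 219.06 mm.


Shrinkage = (mold - part) / mold * 100
= (221.5 - 219.06) / 221.5 * 100
= 2.44 / 221.5 * 100
= 1.1%

1.1%


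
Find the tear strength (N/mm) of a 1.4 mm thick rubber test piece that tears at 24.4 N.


Tear strength = force / thickness
= 24.4 / 1.4
= 17.43 N/mm

17.43 N/mm


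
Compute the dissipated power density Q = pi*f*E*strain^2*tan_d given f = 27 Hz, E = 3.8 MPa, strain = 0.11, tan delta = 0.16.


Q = pi * f * E * strain^2 * tan_d
= pi * 27 * 3.8 * 0.11^2 * 0.16
= pi * 27 * 3.8 * 0.0121 * 0.16
= 0.6240

Q = 0.6240


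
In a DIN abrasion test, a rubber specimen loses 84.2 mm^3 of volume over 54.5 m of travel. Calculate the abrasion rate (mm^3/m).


Rate = volume_loss / distance
= 84.2 / 54.5
= 1.545 mm^3/m

1.545 mm^3/m


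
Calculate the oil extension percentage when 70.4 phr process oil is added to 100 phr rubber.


Oil % = oil / (100 + oil) * 100
= 70.4 / (100 + 70.4) * 100
= 70.4 / 170.4 * 100
= 41.31%

41.31%


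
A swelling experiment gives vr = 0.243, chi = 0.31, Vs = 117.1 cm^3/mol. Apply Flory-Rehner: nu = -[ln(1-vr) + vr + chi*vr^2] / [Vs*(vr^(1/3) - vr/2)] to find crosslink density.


ln(1 - vr) = ln(1 - 0.243) = -0.2784
Numerator = -((-0.2784) + 0.243 + 0.31 * 0.243^2) = 0.0171
Denominator = 117.1 * (0.243^(1/3) - 0.243/2) = 58.8457
nu = 0.0171 / 58.8457 = 2.9037e-04 mol/cm^3

2.9037e-04 mol/cm^3


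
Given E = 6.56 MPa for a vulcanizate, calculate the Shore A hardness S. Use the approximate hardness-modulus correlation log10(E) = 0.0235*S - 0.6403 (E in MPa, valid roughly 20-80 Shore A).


log10(E) = 0.0235*S - 0.6403  =>  S = (log10(E) + 0.6403) / 0.0235
log10(6.56) = 0.816904
S = (0.816904 + 0.6403) / 0.0235 = 1.457204 / 0.0235
S = 62.0

Shore A = 62.0


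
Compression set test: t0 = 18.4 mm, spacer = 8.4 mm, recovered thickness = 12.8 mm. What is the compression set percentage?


CS = (t0 - recovered) / (t0 - ts) * 100
= (18.4 - 12.8) / (18.4 - 8.4) * 100
= 5.6 / 10.0 * 100
= 56.0%

56.0%


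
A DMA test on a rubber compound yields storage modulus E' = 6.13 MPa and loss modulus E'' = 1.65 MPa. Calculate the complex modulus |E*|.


|E*| = sqrt(E'^2 + E''^2)
= sqrt(6.13^2 + 1.65^2)
= sqrt(37.5769 + 2.7225)
= 6.348 MPa

6.348 MPa


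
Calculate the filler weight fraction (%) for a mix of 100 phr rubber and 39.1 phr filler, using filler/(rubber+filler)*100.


Filler % = filler / (rubber + filler) * 100
= 39.1 / (100 + 39.1) * 100
= 39.1 / 139.1 * 100
= 28.11%

28.11%


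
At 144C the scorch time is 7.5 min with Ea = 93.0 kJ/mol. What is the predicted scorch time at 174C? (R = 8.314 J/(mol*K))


Convert temperatures: T1 = 144 + 273.15 = 417.15 K, T2 = 174 + 273.15 = 447.15 K
ts2_new = 7.5 * exp(93000 / 8.314 * (1/447.15 - 1/417.15))
1/T2 - 1/T1 = -1.6083e-04
ts2_new = 1.24 min

1.24 min


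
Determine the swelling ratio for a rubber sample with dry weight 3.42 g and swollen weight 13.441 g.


Q = W_swollen / W_dry
Q = 13.441 / 3.42
Q = 3.93

Q = 3.93


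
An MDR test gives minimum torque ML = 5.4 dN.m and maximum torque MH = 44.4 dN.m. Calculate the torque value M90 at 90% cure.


M90 = ML + 0.9 * (MH - ML)
M90 = 5.4 + 0.9 * (44.4 - 5.4)
M90 = 5.4 + 0.9 * 39.0
M90 = 40.5 dN.m

40.5 dN.m


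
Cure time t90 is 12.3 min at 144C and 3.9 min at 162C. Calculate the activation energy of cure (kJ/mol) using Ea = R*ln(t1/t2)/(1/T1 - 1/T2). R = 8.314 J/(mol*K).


T1 = 417.15 K, T2 = 435.15 K
1/T1 - 1/T2 = 9.9161e-05
ln(t1/t2) = ln(12.3/3.9) = 1.1486
Ea = 8.314 * 1.1486 / 9.9161e-05 = 96304.4043 J/mol
Ea = 96.3 kJ/mol

96.3 kJ/mol


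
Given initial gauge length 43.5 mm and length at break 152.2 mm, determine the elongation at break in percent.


Elongation = (Lf - L0) / L0 * 100
= (152.2 - 43.5) / 43.5 * 100
= 108.7 / 43.5 * 100
= 249.9%

249.9%


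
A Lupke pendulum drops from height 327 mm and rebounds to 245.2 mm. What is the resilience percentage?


Resilience = h_rebound / h_drop * 100
= 245.2 / 327 * 100
= 75.0%

75.0%


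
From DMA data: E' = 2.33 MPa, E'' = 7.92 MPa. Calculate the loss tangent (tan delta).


tan delta = E'' / E'
= 7.92 / 2.33
= 3.3991

tan delta = 3.3991


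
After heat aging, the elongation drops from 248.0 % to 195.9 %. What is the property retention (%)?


Retention = aged / original * 100
= 195.9 / 248.0 * 100
= 79.0%

79.0%


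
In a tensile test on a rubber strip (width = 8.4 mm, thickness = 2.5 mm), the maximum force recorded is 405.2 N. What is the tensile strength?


Area = width * thickness = 8.4 * 2.5 = 21.0 mm^2
TS = force / area = 405.2 / 21.0 = 19.3 MPa

19.3 MPa


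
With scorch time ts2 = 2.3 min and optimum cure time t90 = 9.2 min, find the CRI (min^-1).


CRI = 100 / (t90 - ts2)
= 100 / (9.2 - 2.3)
= 100 / 6.9
= 14.49 min^-1

14.49 min^-1


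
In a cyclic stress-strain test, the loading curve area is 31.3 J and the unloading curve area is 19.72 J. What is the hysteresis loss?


Hysteresis loss = loading - unloading
= 31.3 - 19.72
= 11.58 J

11.58 J


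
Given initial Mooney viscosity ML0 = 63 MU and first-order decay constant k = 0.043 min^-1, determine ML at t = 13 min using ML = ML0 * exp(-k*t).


ML = ML0 * exp(-k * t)
ML = 63 * exp(-0.043 * 13)
ML = 63 * 0.5718
ML = 36.02 MU

36.02 MU


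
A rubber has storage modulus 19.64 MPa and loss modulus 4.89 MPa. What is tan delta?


tan delta = E'' / E'
= 4.89 / 19.64
= 0.249

tan delta = 0.249


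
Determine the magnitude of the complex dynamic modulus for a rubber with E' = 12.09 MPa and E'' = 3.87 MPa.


|E*| = sqrt(E'^2 + E''^2)
= sqrt(12.09^2 + 3.87^2)
= sqrt(146.1681 + 14.9769)
= 12.694 MPa

12.694 MPa


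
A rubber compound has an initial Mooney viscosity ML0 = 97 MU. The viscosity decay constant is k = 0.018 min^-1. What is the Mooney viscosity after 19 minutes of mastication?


ML = ML0 * exp(-k * t)
ML = 97 * exp(-0.018 * 19)
ML = 97 * 0.7103
ML = 68.9 MU

68.9 MU


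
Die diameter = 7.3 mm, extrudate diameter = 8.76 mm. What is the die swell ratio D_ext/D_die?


Die swell ratio = D_extrudate / D_die
= 8.76 / 7.3
= 1.2

Die swell = 1.2


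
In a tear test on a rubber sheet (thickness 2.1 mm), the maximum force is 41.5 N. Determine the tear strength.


Tear strength = force / thickness
= 41.5 / 2.1
= 19.76 N/mm

19.76 N/mm


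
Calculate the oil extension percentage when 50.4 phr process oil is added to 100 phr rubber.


Oil % = oil / (100 + oil) * 100
= 50.4 / (100 + 50.4) * 100
= 50.4 / 150.4 * 100
= 33.51%

33.51%


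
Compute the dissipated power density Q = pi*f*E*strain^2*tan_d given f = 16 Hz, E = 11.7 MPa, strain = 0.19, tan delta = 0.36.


Q = pi * f * E * strain^2 * tan_d
= pi * 16 * 11.7 * 0.19^2 * 0.36
= pi * 16 * 11.7 * 0.0361 * 0.36
= 7.6430

Q = 7.6430


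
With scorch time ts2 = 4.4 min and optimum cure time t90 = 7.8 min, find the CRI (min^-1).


CRI = 100 / (t90 - ts2)
= 100 / (7.8 - 4.4)
= 100 / 3.4
= 29.41 min^-1

29.41 min^-1


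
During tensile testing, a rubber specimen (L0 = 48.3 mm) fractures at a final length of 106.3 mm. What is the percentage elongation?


Elongation = (Lf - L0) / L0 * 100
= (106.3 - 48.3) / 48.3 * 100
= 58.0 / 48.3 * 100
= 120.1%

120.1%


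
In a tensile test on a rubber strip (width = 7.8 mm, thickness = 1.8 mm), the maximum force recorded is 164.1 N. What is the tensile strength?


Area = width * thickness = 7.8 * 1.8 = 14.04 mm^2
TS = force / area = 164.1 / 14.04 = 11.69 MPa

11.69 MPa


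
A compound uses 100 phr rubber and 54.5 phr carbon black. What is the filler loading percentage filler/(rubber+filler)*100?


Filler % = filler / (rubber + filler) * 100
= 54.5 / (100 + 54.5) * 100
= 54.5 / 154.5 * 100
= 35.28%

35.28%


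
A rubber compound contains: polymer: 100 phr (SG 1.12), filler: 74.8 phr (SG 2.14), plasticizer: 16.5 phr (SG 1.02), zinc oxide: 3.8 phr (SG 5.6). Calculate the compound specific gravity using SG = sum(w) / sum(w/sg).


Sum of weights = 195.1
Volume contributions:
  polymer: 100/1.12 = 89.2857
  filler: 74.8/2.14 = 34.9533
  plasticizer: 16.5/1.02 = 16.1765
  zinc oxide: 3.8/5.6 = 0.6786
Sum of volumes = 141.0940
SG = 195.1 / 141.0940 = 1.383

SG = 1.383


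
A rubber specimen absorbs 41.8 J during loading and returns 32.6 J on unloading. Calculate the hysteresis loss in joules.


Hysteresis loss = loading - unloading
= 41.8 - 32.6
= 9.2 J

9.2 J


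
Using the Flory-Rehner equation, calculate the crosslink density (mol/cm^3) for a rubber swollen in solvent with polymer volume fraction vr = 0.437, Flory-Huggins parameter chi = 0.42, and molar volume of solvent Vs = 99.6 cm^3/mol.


ln(1 - vr) = ln(1 - 0.437) = -0.5745
Numerator = -((-0.5745) + 0.437 + 0.42 * 0.437^2) = 0.0573
Denominator = 99.6 * (0.437^(1/3) - 0.437/2) = 53.8197
nu = 0.0573 / 53.8197 = 0.0011 mol/cm^3

0.0011 mol/cm^3


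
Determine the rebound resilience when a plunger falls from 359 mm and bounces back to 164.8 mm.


Resilience = h_rebound / h_drop * 100
= 164.8 / 359 * 100
= 45.9%

45.9%


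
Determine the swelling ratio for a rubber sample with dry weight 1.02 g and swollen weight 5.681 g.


Q = W_swollen / W_dry
Q = 5.681 / 1.02
Q = 5.57

Q = 5.57


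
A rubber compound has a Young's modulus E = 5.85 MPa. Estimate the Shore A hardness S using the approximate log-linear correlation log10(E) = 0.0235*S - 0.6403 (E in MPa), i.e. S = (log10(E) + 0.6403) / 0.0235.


log10(E) = 0.0235*S - 0.6403  =>  S = (log10(E) + 0.6403) / 0.0235
log10(5.85) = 0.767156
S = (0.767156 + 0.6403) / 0.0235 = 1.407456 / 0.0235
S = 59.9

Shore A = 59.9


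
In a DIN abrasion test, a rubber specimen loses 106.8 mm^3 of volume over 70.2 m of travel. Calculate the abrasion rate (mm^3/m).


Rate = volume_loss / distance
= 106.8 / 70.2
= 1.521 mm^3/m

1.521 mm^3/m


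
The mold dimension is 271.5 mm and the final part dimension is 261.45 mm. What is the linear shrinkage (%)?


Shrinkage = (mold - part) / mold * 100
= (271.5 - 261.45) / 271.5 * 100
= 10.05 / 271.5 * 100
= 3.7%

3.7%


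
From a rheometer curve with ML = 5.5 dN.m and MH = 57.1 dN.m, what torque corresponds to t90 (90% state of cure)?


M90 = ML + 0.9 * (MH - ML)
M90 = 5.5 + 0.9 * (57.1 - 5.5)
M90 = 5.5 + 0.9 * 51.6
M90 = 51.94 dN.m

51.94 dN.m


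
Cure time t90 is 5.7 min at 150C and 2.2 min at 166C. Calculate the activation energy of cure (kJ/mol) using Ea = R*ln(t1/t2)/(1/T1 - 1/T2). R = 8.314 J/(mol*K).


T1 = 423.15 K, T2 = 439.15 K
1/T1 - 1/T2 = 8.6102e-05
ln(t1/t2) = ln(5.7/2.2) = 0.9520
Ea = 8.314 * 0.9520 / 8.6102e-05 = 91925.9738 J/mol
Ea = 91.93 kJ/mol

91.93 kJ/mol


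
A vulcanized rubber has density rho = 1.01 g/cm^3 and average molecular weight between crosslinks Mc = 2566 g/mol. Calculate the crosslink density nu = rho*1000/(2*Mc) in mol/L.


nu = rho * 1000 / (2 * Mc)
nu = 1.01 * 1000 / (2 * 2566)
nu = 1010.0 / 5132
nu = 0.1968 mol/L

0.1968 mol/L


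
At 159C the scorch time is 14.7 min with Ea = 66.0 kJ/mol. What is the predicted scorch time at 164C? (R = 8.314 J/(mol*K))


Convert temperatures: T1 = 159 + 273.15 = 432.15 K, T2 = 164 + 273.15 = 437.15 K
ts2_new = 14.7 * exp(66000 / 8.314 * (1/437.15 - 1/432.15))
1/T2 - 1/T1 = -2.6467e-05
ts2_new = 11.91 min

11.91 min


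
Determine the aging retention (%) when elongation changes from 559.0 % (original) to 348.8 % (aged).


Retention = aged / original * 100
= 348.8 / 559.0 * 100
= 62.4%

62.4%


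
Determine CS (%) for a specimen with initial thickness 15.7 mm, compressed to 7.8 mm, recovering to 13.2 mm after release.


CS = (t0 - recovered) / (t0 - ts) * 100
= (15.7 - 13.2) / (15.7 - 7.8) * 100
= 2.5 / 7.9 * 100
= 31.6%

31.6%


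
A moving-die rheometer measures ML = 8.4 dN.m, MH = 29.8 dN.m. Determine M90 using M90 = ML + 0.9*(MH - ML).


M90 = ML + 0.9 * (MH - ML)
M90 = 8.4 + 0.9 * (29.8 - 8.4)
M90 = 8.4 + 0.9 * 21.4
M90 = 27.66 dN.m

27.66 dN.m


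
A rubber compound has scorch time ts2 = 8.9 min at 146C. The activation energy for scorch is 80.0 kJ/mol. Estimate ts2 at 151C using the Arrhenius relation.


Convert temperatures: T1 = 146 + 273.15 = 419.15 K, T2 = 151 + 273.15 = 424.15 K
ts2_new = 8.9 * exp(80000 / 8.314 * (1/424.15 - 1/419.15))
1/T2 - 1/T1 = -2.8124e-05
ts2_new = 6.79 min

6.79 min


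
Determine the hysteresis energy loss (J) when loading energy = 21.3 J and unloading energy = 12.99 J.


Hysteresis loss = loading - unloading
= 21.3 - 12.99
= 8.31 J

8.31 J


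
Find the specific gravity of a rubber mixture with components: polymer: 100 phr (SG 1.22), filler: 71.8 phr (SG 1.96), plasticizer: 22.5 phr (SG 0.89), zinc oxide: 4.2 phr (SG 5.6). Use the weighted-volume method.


Sum of weights = 198.5
Volume contributions:
  polymer: 100/1.22 = 81.9672
  filler: 71.8/1.96 = 36.6327
  plasticizer: 22.5/0.89 = 25.2809
  zinc oxide: 4.2/5.6 = 0.7500
Sum of volumes = 144.6308
SG = 198.5 / 144.6308 = 1.372

SG = 1.372


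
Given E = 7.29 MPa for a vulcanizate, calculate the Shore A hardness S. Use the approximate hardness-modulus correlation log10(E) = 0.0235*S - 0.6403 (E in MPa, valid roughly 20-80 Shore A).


log10(E) = 0.0235*S - 0.6403  =>  S = (log10(E) + 0.6403) / 0.0235
log10(7.29) = 0.862728
S = (0.862728 + 0.6403) / 0.0235 = 1.503028 / 0.0235
S = 64.0

Shore A = 64.0


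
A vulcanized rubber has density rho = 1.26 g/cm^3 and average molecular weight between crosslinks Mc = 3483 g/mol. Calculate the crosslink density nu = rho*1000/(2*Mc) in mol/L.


nu = rho * 1000 / (2 * Mc)
nu = 1.26 * 1000 / (2 * 3483)
nu = 1260.0 / 6966
nu = 0.1809 mol/L

0.1809 mol/L


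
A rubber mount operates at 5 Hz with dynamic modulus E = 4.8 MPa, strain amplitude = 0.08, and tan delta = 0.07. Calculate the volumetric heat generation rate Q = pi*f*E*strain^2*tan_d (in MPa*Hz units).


Q = pi * f * E * strain^2 * tan_d
= pi * 5 * 4.8 * 0.08^2 * 0.07
= pi * 5 * 4.8 * 0.0064 * 0.07
= 0.0338

Q = 0.0338


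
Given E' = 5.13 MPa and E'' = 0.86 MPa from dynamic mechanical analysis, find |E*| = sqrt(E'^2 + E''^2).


|E*| = sqrt(E'^2 + E''^2)
= sqrt(5.13^2 + 0.86^2)
= sqrt(26.3169 + 0.7396)
= 5.202 MPa

5.202 MPa


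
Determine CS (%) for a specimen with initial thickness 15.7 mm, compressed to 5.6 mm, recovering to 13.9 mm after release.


CS = (t0 - recovered) / (t0 - ts) * 100
= (15.7 - 13.9) / (15.7 - 5.6) * 100
= 1.8 / 10.1 * 100
= 17.8%

17.8%


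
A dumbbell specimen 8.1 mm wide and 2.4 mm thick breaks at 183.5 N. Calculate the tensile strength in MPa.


Area = width * thickness = 8.1 * 2.4 = 19.44 mm^2
TS = force / area = 183.5 / 19.44 = 9.44 MPa

9.44 MPa


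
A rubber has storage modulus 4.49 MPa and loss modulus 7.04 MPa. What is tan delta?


tan delta = E'' / E'
= 7.04 / 4.49
= 1.5679

tan delta = 1.5679


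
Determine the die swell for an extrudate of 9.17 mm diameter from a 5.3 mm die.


Die swell ratio = D_extrudate / D_die
= 9.17 / 5.3
= 1.73

Die swell = 1.73


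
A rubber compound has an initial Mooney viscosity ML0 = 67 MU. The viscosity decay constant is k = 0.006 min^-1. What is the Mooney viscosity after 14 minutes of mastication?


ML = ML0 * exp(-k * t)
ML = 67 * exp(-0.006 * 14)
ML = 67 * 0.9194
ML = 61.6 MU

61.6 MU


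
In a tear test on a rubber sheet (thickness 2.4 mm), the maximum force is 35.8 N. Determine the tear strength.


Tear strength = force / thickness
= 35.8 / 2.4
= 14.92 N/mm

14.92 N/mm


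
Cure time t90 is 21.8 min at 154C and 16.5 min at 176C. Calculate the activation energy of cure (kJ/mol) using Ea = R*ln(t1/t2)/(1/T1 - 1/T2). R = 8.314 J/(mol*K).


T1 = 427.15 K, T2 = 449.15 K
1/T1 - 1/T2 = 1.1467e-04
ln(t1/t2) = ln(21.8/16.5) = 0.2785
Ea = 8.314 * 0.2785 / 1.1467e-04 = 20195.8286 J/mol
Ea = 20.2 kJ/mol

20.2 kJ/mol


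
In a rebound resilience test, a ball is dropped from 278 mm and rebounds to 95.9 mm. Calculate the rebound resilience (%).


Resilience = h_rebound / h_drop * 100
= 95.9 / 278 * 100
= 34.5%

34.5%
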